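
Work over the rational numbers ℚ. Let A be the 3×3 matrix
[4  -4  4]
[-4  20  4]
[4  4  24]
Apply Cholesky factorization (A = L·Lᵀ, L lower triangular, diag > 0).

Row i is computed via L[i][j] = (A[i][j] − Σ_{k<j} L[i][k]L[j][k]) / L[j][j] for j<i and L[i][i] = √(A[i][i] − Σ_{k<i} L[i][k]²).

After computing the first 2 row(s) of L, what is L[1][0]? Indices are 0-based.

Step 1: L[0][0] = √(4) = 2.
  L[1][0] = (-4) / L[0][0] = -2.
Step 2: L[1][1] = √(16) = 4.

L[1][0] = -2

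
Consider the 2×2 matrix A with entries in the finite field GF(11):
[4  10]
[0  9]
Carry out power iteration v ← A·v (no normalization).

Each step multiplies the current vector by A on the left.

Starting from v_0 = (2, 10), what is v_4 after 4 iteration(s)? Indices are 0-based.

v_4 = (2, 6)

v_0 = (2, 10).
v_1 = A·v_0 = (9, 2).
v_2 = A·v_1 = (1, 7).
v_3 = A·v_2 = (8, 8).
v_4 = A·v_3 = (2, 6).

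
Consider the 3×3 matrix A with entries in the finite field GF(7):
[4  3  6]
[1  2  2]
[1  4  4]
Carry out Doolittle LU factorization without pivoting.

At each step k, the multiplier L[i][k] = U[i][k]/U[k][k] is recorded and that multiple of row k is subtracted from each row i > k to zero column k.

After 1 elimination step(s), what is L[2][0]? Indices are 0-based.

L[2][0] = 2

Step 1: pivot at (0,0) is 4.
  row1 ← row1 − (2)·row0  ⇒  L[1][0]=2, U row1=(0, 3, 4)
  row2 ← row2 − (2)·row0  ⇒  L[2][0]=2, U row2=(0, 5, 6)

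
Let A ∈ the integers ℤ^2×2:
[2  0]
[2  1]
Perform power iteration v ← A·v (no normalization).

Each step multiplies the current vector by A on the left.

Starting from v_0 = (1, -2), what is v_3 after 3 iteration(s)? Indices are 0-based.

v_0 = (1, -2).
v_1 = A·v_0 = (2, 0).
v_2 = A·v_1 = (4, 4).
v_3 = A·v_2 = (8, 12).

v_3 = (8, 12)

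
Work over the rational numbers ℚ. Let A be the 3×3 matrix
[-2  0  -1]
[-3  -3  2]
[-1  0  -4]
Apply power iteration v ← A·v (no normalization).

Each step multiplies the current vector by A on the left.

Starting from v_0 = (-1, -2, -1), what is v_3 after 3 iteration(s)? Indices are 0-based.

v_0 = (-1, -2, -1).
v_1 = A·v_0 = (3, 7, 5).
v_2 = A·v_1 = (-11, -20, -23).
v_3 = A·v_2 = (45, 47, 103).

v_3 = (45, 47, 103)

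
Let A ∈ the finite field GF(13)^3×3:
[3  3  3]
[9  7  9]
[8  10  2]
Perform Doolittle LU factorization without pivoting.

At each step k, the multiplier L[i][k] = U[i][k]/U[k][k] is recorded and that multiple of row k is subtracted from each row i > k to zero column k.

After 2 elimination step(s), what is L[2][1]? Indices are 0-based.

[col 0] pivot 3
  R1 -= 3*R0 → (0, 11, 0)  (L[1][0] := 3)
  R2 -= 7*R0 → (0, 2, 7)  (L[2][0] := 7)
[col 1] pivot 11
  R2 -= 12*R1 → (0, 0, 7)  (L[2][1] := 12)

L[2][1] = 12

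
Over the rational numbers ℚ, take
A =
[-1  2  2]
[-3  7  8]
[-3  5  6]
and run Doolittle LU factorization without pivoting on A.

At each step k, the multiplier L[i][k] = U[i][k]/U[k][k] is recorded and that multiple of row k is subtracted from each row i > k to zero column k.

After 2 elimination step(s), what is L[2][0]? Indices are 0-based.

L[2][0] = 3

Step 1: pivot at (0,0) is -1.
  row1 ← row1 − (3)·row0  ⇒  L[1][0]=3, U row1=(0, 1, 2)
  row2 ← row2 − (3)·row0  ⇒  L[2][0]=3, U row2=(0, -1, 0)
Step 2: pivot at (1,1) is 1.
  row2 ← row2 − (-1)·row1  ⇒  L[2][1]=-1, U row2=(0, 0, 2)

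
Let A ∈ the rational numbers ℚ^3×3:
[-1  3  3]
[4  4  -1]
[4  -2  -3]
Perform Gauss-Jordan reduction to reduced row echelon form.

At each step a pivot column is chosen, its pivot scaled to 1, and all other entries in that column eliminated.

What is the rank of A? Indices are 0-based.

step 1: normalize row 0 (÷-1) = (1, -3, -3)
  row 1: subtract 4×row0 = (0, 16, 11)
  row 2: subtract 4×row0 = (0, 10, 9)
step 2: normalize row 1 (÷16) = (0, 1, 11/16)
  row 0: subtract -3×row1 = (1, 0, -15/16)
  row 2: subtract 10×row1 = (0, 0, 17/8)
step 3: normalize row 2 (÷17/8) = (0, 0, 1)
  row 0: subtract -15/16×row2 = (1, 0, 0)
  row 1: subtract 11/16×row2 = (0, 1, 0)

rank = 3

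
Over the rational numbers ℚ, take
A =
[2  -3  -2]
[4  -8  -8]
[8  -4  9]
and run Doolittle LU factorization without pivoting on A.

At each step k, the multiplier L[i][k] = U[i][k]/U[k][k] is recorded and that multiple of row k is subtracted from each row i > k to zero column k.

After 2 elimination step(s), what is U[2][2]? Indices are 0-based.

U[2][2] = 1

[col 0] pivot 2
  R1 -= 2*R0 → (0, -2, -4)  (L[1][0] := 2)
  R2 -= 4*R0 → (0, 8, 17)  (L[2][0] := 4)
[col 1] pivot -2
  R2 -= -4*R1 → (0, 0, 1)  (L[2][1] := -4)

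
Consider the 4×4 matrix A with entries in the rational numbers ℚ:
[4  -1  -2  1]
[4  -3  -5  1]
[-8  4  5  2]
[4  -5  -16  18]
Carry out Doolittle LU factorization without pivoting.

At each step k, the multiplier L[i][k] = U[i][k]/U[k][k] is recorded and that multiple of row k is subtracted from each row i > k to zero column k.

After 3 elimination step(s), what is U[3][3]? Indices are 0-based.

[col 0] pivot 4
  R1 -= 1*R0 → (0, -2, -3, 0)  (L[1][0] := 1)
  R2 -= -2*R0 → (0, 2, 1, 4)  (L[2][0] := -2)
  R3 -= 1*R0 → (0, -4, -14, 17)  (L[3][0] := 1)
[col 1] pivot -2
  R2 -= -1*R1 → (0, 0, -2, 4)  (L[2][1] := -1)
  R3 -= 2*R1 → (0, 0, -8, 17)  (L[3][1] := 2)
[col 2] pivot -2
  R3 -= 4*R2 → (0, 0, 0, 1)  (L[3][2] := 4)

U[3][3] = 1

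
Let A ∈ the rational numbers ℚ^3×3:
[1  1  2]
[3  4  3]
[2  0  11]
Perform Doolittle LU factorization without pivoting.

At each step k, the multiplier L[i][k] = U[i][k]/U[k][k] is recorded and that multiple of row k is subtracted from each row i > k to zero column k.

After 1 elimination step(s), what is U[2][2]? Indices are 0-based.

Step 1: pivot at (0,0) is 1.
  row1 ← row1 − (3)·row0  ⇒  L[1][0]=3, U row1=(0, 1, -3)
  row2 ← row2 − (2)·row0  ⇒  L[2][0]=2, U row2=(0, -2, 7)

U[2][2] = 7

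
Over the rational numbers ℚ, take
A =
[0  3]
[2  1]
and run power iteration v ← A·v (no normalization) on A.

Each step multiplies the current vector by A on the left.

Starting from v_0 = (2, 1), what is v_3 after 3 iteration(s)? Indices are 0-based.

v_3 = (33, 41)

v_0 = (2, 1).
v_1 = A·v_0 = (3, 5).
v_2 = A·v_1 = (15, 11).
v_3 = A·v_2 = (33, 41).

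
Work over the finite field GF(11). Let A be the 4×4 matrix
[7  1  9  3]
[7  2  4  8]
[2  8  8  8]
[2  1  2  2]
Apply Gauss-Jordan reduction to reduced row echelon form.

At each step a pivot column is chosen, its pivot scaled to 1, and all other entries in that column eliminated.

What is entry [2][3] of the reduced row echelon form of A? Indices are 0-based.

M[2][3] = 6

step 1: normalize row 0 (÷7) = (1, 8, 6, 2)
  row 1: subtract 7×row0 = (0, 1, 6, 5)
  row 2: subtract 2×row0 = (0, 3, 7, 4)
  row 3: subtract 2×row0 = (0, 7, 1, 9)
step 2: normalize row 1 (÷1) = (0, 1, 6, 5)
  row 0: subtract 8×row1 = (1, 0, 2, 6)
  row 2: subtract 3×row1 = (0, 0, 0, 0)
  row 3: subtract 7×row1 = (0, 0, 3, 7)
step 3: exchange rows 2,3
step 3: normalize row 2 (÷3) = (0, 0, 1, 6)
  row 0: subtract 2×row2 = (1, 0, 0, 5)
  row 1: subtract 6×row2 = (0, 1, 0, 2)
skip col 3 (zero from row 3)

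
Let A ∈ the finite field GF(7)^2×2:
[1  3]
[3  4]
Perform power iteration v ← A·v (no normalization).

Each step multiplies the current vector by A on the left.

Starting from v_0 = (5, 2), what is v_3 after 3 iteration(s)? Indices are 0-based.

v_0 = (5, 2).
v_1 = A·v_0 = (4, 2).
v_2 = A·v_1 = (3, 6).
v_3 = A·v_2 = (0, 5).

v_3 = (0, 5)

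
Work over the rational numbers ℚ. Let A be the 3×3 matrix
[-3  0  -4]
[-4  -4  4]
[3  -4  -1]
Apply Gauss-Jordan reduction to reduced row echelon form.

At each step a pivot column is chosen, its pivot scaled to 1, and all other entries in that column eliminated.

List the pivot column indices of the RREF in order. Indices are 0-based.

pivot columns: 0, 1, 2

pivot(0,0)=-3: scale R0 → (1, 0, 4/3)
  clear (1,0): R1 −= (-4)R0 → (0, -4, 28/3)
  clear (2,0): R2 −= (3)R0 → (0, -4, -5)
pivot(1,1)=-4: scale R1 → (0, 1, -7/3)
  clear (2,1): R2 −= (-4)R1 → (0, 0, -43/3)
pivot(2,2)=-43/3: scale R2 → (0, 0, 1)
  clear (0,2): R0 −= (4/3)R2 → (1, 0, 0)
  clear (1,2): R1 −= (-7/3)R2 → (0, 1, 0)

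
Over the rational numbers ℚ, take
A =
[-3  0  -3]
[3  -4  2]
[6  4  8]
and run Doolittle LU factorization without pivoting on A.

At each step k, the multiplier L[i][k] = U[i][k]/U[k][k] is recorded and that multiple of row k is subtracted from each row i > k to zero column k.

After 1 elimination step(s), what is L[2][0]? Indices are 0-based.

Step 1: pivot at (0,0) is -3.
  row1 ← row1 − (-1)·row0  ⇒  L[1][0]=-1, U row1=(0, -4, -1)
  row2 ← row2 − (-2)·row0  ⇒  L[2][0]=-2, U row2=(0, 4, 2)

L[2][0] = -2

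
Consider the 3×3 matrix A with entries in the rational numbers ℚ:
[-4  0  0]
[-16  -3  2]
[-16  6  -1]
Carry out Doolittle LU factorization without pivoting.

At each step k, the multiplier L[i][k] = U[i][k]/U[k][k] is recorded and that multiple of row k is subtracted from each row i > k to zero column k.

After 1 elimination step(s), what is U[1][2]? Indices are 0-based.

U[1][2] = 2

[col 0] pivot -4
  R1 -= 4*R0 → (0, -3, 2)  (L[1][0] := 4)
  R2 -= 4*R0 → (0, 6, -1)  (L[2][0] := 4)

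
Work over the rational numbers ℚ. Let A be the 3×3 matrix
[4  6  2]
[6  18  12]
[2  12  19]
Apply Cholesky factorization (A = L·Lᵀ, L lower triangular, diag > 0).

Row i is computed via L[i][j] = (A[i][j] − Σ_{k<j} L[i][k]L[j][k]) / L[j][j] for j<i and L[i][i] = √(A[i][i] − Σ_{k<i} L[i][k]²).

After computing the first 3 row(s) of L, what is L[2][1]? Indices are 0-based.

Step 1: L[0][0] = √(4) = 2.
  L[1][0] = (6) / L[0][0] = 3.
Step 2: L[1][1] = √(9) = 3.
  L[2][0] = (2) / L[0][0] = 1.
  L[2][1] = (9) / L[1][1] = 3.
Step 3: L[2][2] = √(9) = 3.

L[2][1] = 3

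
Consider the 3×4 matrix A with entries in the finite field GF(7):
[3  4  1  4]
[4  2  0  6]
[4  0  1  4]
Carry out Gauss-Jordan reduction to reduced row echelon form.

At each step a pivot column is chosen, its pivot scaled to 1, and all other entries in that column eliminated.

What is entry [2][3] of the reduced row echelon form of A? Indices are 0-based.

M[2][3] = 1

[1] R0 /= 3  ⇒  (1, 6, 5, 6)
     R1 -= 4·R0  ⇒  (0, 6, 1, 3)
     R2 -= 4·R0  ⇒  (0, 4, 2, 1)
[2] R1 /= 6  ⇒  (0, 1, 6, 4)
     R0 -= 6·R1  ⇒  (1, 0, 4, 3)
     R2 -= 4·R1  ⇒  (0, 0, 6, 6)
[3] R2 /= 6  ⇒  (0, 0, 1, 1)
     R0 -= 4·R2  ⇒  (1, 0, 0, 6)
     R1 -= 6·R2  ⇒  (0, 1, 0, 5)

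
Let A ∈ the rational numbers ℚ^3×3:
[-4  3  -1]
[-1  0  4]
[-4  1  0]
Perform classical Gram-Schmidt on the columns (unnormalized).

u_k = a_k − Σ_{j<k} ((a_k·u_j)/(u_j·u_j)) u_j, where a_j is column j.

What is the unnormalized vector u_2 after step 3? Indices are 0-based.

u_2 = (31/74, 124/37, -93/74)

Step 1: u_0 = a_0 = (-4, -1, -4).
Step 2: u_1 = a_1 − (-16/33)·u_0 = (35/33, -16/33, -31/33).
Step 3: u_2 = a_2 − (0)·u_0 − (-99/74)·u_1 = (31/74, 124/37, -93/74).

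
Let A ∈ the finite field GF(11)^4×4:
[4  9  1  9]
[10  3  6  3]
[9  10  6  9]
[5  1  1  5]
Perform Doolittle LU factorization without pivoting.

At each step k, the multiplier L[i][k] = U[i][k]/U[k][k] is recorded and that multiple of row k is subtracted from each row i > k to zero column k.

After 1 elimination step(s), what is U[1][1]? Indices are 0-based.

U[1][1] = 8

k=0: U[0][0]=4
  eliminate (1,0): mult=8, new row 1: (0, 8, 9, 8); set L[1][0]=8
  eliminate (2,0): mult=5, new row 2: (0, 9, 1, 8); set L[2][0]=5
  eliminate (3,0): mult=4, new row 3: (0, 9, 8, 2); set L[3][0]=4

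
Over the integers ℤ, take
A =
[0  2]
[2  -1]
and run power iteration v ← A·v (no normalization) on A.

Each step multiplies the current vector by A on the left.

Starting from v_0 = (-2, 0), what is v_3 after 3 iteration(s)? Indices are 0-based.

v_0 = (-2, 0).
v_1 = A·v_0 = (0, -4).
v_2 = A·v_1 = (-8, 4).
v_3 = A·v_2 = (8, -20).

v_3 = (8, -20)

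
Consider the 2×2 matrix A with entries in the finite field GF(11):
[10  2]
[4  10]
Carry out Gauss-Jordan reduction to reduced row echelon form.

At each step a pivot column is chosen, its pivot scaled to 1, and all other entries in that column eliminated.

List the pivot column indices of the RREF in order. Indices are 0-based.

step 1: normalize row 0 (÷10) = (1, 9)
  row 1: subtract 4×row0 = (0, 7)
step 2: normalize row 1 (÷7) = (0, 1)
  row 0: subtract 9×row1 = (1, 0)

pivot columns: 0, 1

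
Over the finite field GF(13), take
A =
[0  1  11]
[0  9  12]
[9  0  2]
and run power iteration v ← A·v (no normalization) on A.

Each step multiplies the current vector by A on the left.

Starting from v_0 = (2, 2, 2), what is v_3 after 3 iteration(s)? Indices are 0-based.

v_3 = (5, 6, 8)

v_0 = (2, 2, 2).
v_1 = A·v_0 = (11, 3, 9).
v_2 = A·v_1 = (11, 5, 0).
v_3 = A·v_2 = (5, 6, 8).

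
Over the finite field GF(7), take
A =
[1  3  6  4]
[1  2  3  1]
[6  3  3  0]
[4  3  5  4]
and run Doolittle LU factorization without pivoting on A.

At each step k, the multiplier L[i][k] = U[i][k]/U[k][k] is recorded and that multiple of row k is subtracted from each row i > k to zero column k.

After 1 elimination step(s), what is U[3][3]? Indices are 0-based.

k=0: U[0][0]=1
  eliminate (1,0): mult=1, new row 1: (0, 6, 4, 4); set L[1][0]=1
  eliminate (2,0): mult=6, new row 2: (0, 6, 2, 4); set L[2][0]=6
  eliminate (3,0): mult=4, new row 3: (0, 5, 2, 2); set L[3][0]=4

U[3][3] = 2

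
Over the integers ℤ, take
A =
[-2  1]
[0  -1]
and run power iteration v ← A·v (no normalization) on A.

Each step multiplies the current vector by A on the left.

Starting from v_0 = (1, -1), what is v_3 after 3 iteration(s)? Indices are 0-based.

v_0 = (1, -1).
v_1 = A·v_0 = (-3, 1).
v_2 = A·v_1 = (7, -1).
v_3 = A·v_2 = (-15, 1).

v_3 = (-15, 1)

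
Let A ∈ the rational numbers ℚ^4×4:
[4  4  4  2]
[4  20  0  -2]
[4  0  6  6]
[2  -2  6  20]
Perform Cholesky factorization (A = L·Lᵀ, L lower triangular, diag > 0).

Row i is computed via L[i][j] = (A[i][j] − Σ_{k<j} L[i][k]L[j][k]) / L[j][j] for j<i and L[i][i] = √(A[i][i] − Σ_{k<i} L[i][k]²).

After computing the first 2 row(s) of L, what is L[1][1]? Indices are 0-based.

L[1][1] = 4

Step 1: L[0][0] = √(4) = 2.
  L[1][0] = (4) / L[0][0] = 2.
Step 2: L[1][1] = √(16) = 4.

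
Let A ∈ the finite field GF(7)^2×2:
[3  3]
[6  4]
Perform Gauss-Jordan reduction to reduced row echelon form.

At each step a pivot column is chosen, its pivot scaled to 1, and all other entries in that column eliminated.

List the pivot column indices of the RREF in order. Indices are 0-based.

[1] R0 /= 3  ⇒  (1, 1)
     R1 -= 6·R0  ⇒  (0, 5)
[2] R1 /= 5  ⇒  (0, 1)
     R0 -= 1·R1  ⇒  (1, 0)

pivot columns: 0, 1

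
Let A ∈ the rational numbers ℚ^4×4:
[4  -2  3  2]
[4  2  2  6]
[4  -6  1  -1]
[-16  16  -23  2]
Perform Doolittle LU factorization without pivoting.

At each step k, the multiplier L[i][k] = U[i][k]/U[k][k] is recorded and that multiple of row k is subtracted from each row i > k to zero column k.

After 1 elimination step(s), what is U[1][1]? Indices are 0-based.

U[1][1] = 4

[col 0] pivot 4
  R1 -= 1*R0 → (0, 4, -1, 4)  (L[1][0] := 1)
  R2 -= 1*R0 → (0, -4, -2, -3)  (L[2][0] := 1)
  R3 -= -4*R0 → (0, 8, -11, 10)  (L[3][0] := -4)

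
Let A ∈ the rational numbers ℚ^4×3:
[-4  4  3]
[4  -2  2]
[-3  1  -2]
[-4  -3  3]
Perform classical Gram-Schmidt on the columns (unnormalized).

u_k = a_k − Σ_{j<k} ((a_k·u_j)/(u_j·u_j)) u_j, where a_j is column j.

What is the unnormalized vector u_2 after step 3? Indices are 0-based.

Step 1: u_0 = a_0 = (-4, 4, -3, -4).
Step 2: u_1 = a_1 − (-5/19)·u_0 = (56/19, -18/19, 4/19, -77/19).
Step 3: u_2 = a_2 − (-10/57)·u_0 − (-107/495)·u_1 = (1453/495, 412/165, -1228/495, 64/45).

u_2 = (1453/495, 412/165, -1228/495, 64/45)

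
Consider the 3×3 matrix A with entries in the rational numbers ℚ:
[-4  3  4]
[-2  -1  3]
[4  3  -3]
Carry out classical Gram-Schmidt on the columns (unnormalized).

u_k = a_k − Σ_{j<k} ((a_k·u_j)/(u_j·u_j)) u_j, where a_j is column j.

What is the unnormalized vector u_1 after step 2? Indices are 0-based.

u_1 = (29/9, -8/9, 25/9)

Step 1: u_0 = a_0 = (-4, -2, 4).
Step 2: u_1 = a_1 − (1/18)·u_0 = (29/9, -8/9, 25/9).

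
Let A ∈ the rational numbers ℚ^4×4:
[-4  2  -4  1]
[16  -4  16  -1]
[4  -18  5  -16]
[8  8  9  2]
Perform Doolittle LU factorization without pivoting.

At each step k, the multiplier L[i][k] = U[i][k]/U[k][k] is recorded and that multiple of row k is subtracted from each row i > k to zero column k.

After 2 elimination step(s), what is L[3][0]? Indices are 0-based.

[col 0] pivot -4
  R1 -= -4*R0 → (0, 4, 0, 3)  (L[1][0] := -4)
  R2 -= -1*R0 → (0, -16, 1, -15)  (L[2][0] := -1)
  R3 -= -2*R0 → (0, 12, 1, 4)  (L[3][0] := -2)
[col 1] pivot 4
  R2 -= -4*R1 → (0, 0, 1, -3)  (L[2][1] := -4)
  R3 -= 3*R1 → (0, 0, 1, -5)  (L[3][1] := 3)

L[3][0] = -2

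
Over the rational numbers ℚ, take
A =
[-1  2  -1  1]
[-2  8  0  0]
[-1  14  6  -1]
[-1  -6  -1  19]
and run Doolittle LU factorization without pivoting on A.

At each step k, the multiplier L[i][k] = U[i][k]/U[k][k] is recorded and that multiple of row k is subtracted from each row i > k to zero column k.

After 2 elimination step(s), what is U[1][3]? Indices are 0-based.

U[1][3] = -2

[col 0] pivot -1
  R1 -= 2*R0 → (0, 4, 2, -2)  (L[1][0] := 2)
  R2 -= 1*R0 → (0, 12, 7, -2)  (L[2][0] := 1)
  R3 -= 1*R0 → (0, -8, 0, 18)  (L[3][0] := 1)
[col 1] pivot 4
  R2 -= 3*R1 → (0, 0, 1, 4)  (L[2][1] := 3)
  R3 -= -2*R1 → (0, 0, 4, 14)  (L[3][1] := -2)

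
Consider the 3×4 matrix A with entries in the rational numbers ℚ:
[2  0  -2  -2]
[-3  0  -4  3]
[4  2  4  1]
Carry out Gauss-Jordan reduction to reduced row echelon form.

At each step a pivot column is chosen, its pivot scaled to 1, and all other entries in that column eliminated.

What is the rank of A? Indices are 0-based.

rank = 3

step 1: normalize row 0 (÷2) = (1, 0, -1, -1)
  row 1: subtract -3×row0 = (0, 0, -7, 0)
  row 2: subtract 4×row0 = (0, 2, 8, 5)
step 2: exchange rows 1,2
step 2: normalize row 1 (÷2) = (0, 1, 4, 5/2)
step 3: normalize row 2 (÷-7) = (0, 0, 1, 0)
  row 0: subtract -1×row2 = (1, 0, 0, -1)
  row 1: subtract 4×row2 = (0, 1, 0, 5/2)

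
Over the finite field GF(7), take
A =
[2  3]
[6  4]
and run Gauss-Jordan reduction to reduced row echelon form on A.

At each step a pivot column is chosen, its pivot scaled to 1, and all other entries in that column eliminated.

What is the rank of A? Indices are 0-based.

pivot(0,0)=2: scale R0 → (1, 5)
  clear (1,0): R1 −= (6)R0 → (0, 2)
pivot(1,1)=2: scale R1 → (0, 1)
  clear (0,1): R0 −= (5)R1 → (1, 0)

rank = 2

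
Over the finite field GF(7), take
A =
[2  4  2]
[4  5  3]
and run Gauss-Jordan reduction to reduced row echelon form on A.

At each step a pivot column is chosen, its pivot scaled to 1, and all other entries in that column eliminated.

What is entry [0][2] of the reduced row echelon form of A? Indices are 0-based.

step 1: normalize row 0 (÷2) = (1, 2, 1)
  row 1: subtract 4×row0 = (0, 4, 6)
step 2: normalize row 1 (÷4) = (0, 1, 5)
  row 0: subtract 2×row1 = (1, 0, 5)

M[0][2] = 5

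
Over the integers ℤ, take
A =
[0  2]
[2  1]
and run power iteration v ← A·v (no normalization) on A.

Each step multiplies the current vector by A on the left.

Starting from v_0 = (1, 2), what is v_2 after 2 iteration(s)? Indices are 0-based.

v_0 = (1, 2).
v_1 = A·v_0 = (4, 4).
v_2 = A·v_1 = (8, 12).

v_2 = (8, 12)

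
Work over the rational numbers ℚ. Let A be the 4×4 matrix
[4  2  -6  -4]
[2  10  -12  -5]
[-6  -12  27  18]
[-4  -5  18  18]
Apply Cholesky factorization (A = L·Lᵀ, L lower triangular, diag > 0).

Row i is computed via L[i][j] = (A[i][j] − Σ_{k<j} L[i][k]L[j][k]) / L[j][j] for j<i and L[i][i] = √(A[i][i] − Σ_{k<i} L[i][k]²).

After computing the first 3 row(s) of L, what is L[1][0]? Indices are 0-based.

L[1][0] = 1

Step 1: L[0][0] = √(4) = 2.
  L[1][0] = (2) / L[0][0] = 1.
Step 2: L[1][1] = √(9) = 3.
  L[2][0] = (-6) / L[0][0] = -3.
  L[2][1] = (-9) / L[1][1] = -3.
Step 3: L[2][2] = √(9) = 3.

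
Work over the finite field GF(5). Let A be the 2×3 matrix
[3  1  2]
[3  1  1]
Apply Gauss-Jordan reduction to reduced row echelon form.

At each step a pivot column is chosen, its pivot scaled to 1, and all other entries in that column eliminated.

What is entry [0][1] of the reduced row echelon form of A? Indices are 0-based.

step 1: normalize row 0 (÷3) = (1, 2, 4)
  row 1: subtract 3×row0 = (0, 0, 4)
skip col 1 (zero from row 1)
step 2: normalize row 1 (÷4) = (0, 0, 1)
  row 0: subtract 4×row1 = (1, 2, 0)

M[0][1] = 2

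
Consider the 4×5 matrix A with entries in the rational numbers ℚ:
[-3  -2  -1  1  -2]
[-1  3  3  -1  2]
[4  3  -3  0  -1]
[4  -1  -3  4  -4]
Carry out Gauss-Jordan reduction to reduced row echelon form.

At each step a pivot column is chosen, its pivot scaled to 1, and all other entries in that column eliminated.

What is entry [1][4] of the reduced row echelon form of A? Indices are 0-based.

M[1][4] = -5/47

[1] R0 /= -3  ⇒  (1, 2/3, 1/3, -1/3, 2/3)
     R1 -= -1·R0  ⇒  (0, 11/3, 10/3, -4/3, 8/3)
     R2 -= 4·R0  ⇒  (0, 1/3, -13/3, 4/3, -11/3)
     R3 -= 4·R0  ⇒  (0, -11/3, -13/3, 16/3, -20/3)
[2] R1 /= 11/3  ⇒  (0, 1, 10/11, -4/11, 8/11)
     R0 -= 2/3·R1  ⇒  (1, 0, -3/11, -1/11, 2/11)
     R2 -= 1/3·R1  ⇒  (0, 0, -51/11, 16/11, -43/11)
     R3 -= -11/3·R1  ⇒  (0, 0, -1, 4, -4)
[3] R2 /= -51/11  ⇒  (0, 0, 1, -16/51, 43/51)
     R0 -= -3/11·R2  ⇒  (1, 0, 0, -3/17, 7/17)
     R1 -= 10/11·R2  ⇒  (0, 1, 0, -4/51, -2/51)
     R3 -= -1·R2  ⇒  (0, 0, 0, 188/51, -161/51)
[4] R3 /= 188/51  ⇒  (0, 0, 0, 1, -161/188)
     R0 -= -3/17·R3  ⇒  (1, 0, 0, 0, 49/188)
     R1 -= -4/51·R3  ⇒  (0, 1, 0, 0, -5/47)
     R2 -= -16/51·R3  ⇒  (0, 0, 1, 0, 27/47)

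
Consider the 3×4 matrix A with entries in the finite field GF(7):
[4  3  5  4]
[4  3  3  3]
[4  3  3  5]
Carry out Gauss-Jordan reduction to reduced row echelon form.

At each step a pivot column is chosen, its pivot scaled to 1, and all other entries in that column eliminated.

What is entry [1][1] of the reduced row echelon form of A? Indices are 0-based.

pivot(0,0)=4: scale R0 → (1, 6, 3, 1)
  clear (1,0): R1 −= (4)R0 → (0, 0, 5, 6)
  clear (2,0): R2 −= (4)R0 → (0, 0, 5, 1)
col 1: no nonzero at/below row 1; advance.
pivot(1,2)=5: scale R1 → (0, 0, 1, 4)
  clear (0,2): R0 −= (3)R1 → (1, 6, 0, 3)
  clear (2,2): R2 −= (5)R1 → (0, 0, 0, 2)
pivot(2,3)=2: scale R2 → (0, 0, 0, 1)
  clear (0,3): R0 −= (3)R2 → (1, 6, 0, 0)
  clear (1,3): R1 −= (4)R2 → (0, 0, 1, 0)

M[1][1] = 0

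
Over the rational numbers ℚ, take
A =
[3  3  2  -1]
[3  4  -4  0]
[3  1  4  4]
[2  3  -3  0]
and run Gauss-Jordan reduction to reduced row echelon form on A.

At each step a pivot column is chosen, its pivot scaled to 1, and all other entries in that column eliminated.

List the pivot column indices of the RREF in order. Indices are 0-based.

pivot columns: 0, 1, 2, 3

[1] R0 /= 3  ⇒  (1, 1, 2/3, -1/3)
     R1 -= 3·R0  ⇒  (0, 1, -6, 1)
     R2 -= 3·R0  ⇒  (0, -2, 2, 5)
     R3 -= 2·R0  ⇒  (0, 1, -13/3, 2/3)
[2] R1 /= 1  ⇒  (0, 1, -6, 1)
     R0 -= 1·R1  ⇒  (1, 0, 20/3, -4/3)
     R2 -= -2·R1  ⇒  (0, 0, -10, 7)
     R3 -= 1·R1  ⇒  (0, 0, 5/3, -1/3)
[3] R2 /= -10  ⇒  (0, 0, 1, -7/10)
     R0 -= 20/3·R2  ⇒  (1, 0, 0, 10/3)
     R1 -= -6·R2  ⇒  (0, 1, 0, -16/5)
     R3 -= 5/3·R2  ⇒  (0, 0, 0, 5/6)
[4] R3 /= 5/6  ⇒  (0, 0, 0, 1)
     R0 -= 10/3·R3  ⇒  (1, 0, 0, 0)
     R1 -= -16/5·R3  ⇒  (0, 1, 0, 0)
     R2 -= -7/10·R3  ⇒  (0, 0, 1, 0)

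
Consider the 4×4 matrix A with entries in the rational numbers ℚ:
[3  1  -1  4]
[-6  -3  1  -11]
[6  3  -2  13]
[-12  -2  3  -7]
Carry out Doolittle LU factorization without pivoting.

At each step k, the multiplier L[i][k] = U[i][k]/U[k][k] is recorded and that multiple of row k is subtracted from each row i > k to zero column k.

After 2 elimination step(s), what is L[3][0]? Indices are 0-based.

L[3][0] = -4

Step 1: pivot at (0,0) is 3.
  row1 ← row1 − (-2)·row0  ⇒  L[1][0]=-2, U row1=(0, -1, -1, -3)
  row2 ← row2 − (2)·row0  ⇒  L[2][0]=2, U row2=(0, 1, 0, 5)
  row3 ← row3 − (-4)·row0  ⇒  L[3][0]=-4, U row3=(0, 2, -1, 9)
Step 2: pivot at (1,1) is -1.
  row2 ← row2 − (-1)·row1  ⇒  L[2][1]=-1, U row2=(0, 0, -1, 2)
  row3 ← row3 − (-2)·row1  ⇒  L[3][1]=-2, U row3=(0, 0, -3, 3)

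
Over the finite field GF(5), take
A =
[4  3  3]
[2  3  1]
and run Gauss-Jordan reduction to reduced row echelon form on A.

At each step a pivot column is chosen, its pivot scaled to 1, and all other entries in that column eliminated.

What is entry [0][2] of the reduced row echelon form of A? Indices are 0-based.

step 1: normalize row 0 (÷4) = (1, 2, 2)
  row 1: subtract 2×row0 = (0, 4, 2)
step 2: normalize row 1 (÷4) = (0, 1, 3)
  row 0: subtract 2×row1 = (1, 0, 1)

M[0][2] = 1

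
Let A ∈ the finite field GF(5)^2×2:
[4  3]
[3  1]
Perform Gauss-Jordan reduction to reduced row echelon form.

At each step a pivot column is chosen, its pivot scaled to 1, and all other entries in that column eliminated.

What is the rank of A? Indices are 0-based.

[1] R0 /= 4  ⇒  (1, 2)
     R1 -= 3·R0  ⇒  (0, 0)
column 1 empty below row 1

rank = 1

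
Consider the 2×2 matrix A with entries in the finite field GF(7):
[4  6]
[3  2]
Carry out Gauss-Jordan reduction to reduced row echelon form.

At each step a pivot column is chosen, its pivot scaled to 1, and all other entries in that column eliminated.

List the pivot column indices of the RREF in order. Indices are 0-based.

pivot(0,0)=4: scale R0 → (1, 5)
  clear (1,0): R1 −= (3)R0 → (0, 1)
pivot(1,1)=1: scale R1 → (0, 1)
  clear (0,1): R0 −= (5)R1 → (1, 0)

pivot columns: 0, 1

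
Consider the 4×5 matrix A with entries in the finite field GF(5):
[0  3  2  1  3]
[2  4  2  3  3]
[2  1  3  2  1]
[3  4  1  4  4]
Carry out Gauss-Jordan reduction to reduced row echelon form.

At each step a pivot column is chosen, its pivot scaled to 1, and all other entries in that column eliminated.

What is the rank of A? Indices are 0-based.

pivot(0,0): swap R0↔R1
pivot(0,0)=2: scale R0 → (1, 2, 1, 4, 4)
  clear (2,0): R2 −= (2)R0 → (0, 2, 1, 4, 3)
  clear (3,0): R3 −= (3)R0 → (0, 3, 3, 2, 2)
pivot(1,1)=3: scale R1 → (0, 1, 4, 2, 1)
  clear (0,1): R0 −= (2)R1 → (1, 0, 3, 0, 2)
  clear (2,1): R2 −= (2)R1 → (0, 0, 3, 0, 1)
  clear (3,1): R3 −= (3)R1 → (0, 0, 1, 1, 4)
pivot(2,2)=3: scale R2 → (0, 0, 1, 0, 2)
  clear (0,2): R0 −= (3)R2 → (1, 0, 0, 0, 1)
  clear (1,2): R1 −= (4)R2 → (0, 1, 0, 2, 3)
  clear (3,2): R3 −= (1)R2 → (0, 0, 0, 1, 2)
pivot(3,3)=1: scale R3 → (0, 0, 0, 1, 2)
  clear (1,3): R1 −= (2)R3 → (0, 1, 0, 0, 4)

rank = 4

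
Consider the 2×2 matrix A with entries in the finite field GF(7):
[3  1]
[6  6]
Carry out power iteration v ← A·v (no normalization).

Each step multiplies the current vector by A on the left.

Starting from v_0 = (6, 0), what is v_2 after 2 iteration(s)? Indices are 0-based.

v_0 = (6, 0).
v_1 = A·v_0 = (4, 1).
v_2 = A·v_1 = (6, 2).

v_2 = (6, 2)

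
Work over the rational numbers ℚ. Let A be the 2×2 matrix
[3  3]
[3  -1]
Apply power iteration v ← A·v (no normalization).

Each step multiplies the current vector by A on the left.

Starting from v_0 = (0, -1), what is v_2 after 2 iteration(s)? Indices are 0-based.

v_0 = (0, -1).
v_1 = A·v_0 = (-3, 1).
v_2 = A·v_1 = (-6, -10).

v_2 = (-6, -10)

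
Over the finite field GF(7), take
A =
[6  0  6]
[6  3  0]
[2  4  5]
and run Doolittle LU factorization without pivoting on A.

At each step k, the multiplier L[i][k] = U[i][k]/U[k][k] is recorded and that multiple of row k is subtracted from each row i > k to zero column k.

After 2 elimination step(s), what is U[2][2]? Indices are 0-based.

[col 0] pivot 6
  R1 -= 1*R0 → (0, 3, 1)  (L[1][0] := 1)
  R2 -= 5*R0 → (0, 4, 3)  (L[2][0] := 5)
[col 1] pivot 3
  R2 -= 6*R1 → (0, 0, 4)  (L[2][1] := 6)

U[2][2] = 4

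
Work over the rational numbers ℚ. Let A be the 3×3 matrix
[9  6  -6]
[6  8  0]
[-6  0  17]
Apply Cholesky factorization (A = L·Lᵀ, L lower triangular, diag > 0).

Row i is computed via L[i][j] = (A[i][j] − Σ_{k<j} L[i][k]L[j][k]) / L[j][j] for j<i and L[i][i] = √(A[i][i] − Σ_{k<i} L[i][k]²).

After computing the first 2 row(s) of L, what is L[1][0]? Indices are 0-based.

L[1][0] = 2

Step 1: L[0][0] = √(9) = 3.
  L[1][0] = (6) / L[0][0] = 2.
Step 2: L[1][1] = √(4) = 2.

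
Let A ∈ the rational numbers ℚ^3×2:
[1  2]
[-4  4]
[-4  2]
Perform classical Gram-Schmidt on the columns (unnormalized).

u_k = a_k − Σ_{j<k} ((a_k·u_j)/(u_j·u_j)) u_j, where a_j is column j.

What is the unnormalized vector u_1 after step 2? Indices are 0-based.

u_1 = (8/3, 4/3, -2/3)

Step 1: u_0 = a_0 = (1, -4, -4).
Step 2: u_1 = a_1 − (-2/3)·u_0 = (8/3, 4/3, -2/3).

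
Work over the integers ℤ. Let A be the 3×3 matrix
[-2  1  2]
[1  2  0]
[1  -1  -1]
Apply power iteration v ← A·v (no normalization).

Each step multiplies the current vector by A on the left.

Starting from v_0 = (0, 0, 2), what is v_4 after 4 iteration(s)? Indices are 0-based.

v_0 = (0, 0, 2).
v_1 = A·v_0 = (4, 0, -2).
v_2 = A·v_1 = (-12, 4, 6).
v_3 = A·v_2 = (40, -4, -22).
v_4 = A·v_3 = (-128, 32, 66).

v_4 = (-128, 32, 66)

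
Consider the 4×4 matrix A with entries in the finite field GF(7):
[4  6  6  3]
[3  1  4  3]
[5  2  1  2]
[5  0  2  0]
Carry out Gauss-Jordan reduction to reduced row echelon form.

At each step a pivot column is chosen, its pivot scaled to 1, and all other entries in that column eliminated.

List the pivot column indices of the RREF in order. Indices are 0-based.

pivot columns: 0, 1, 2, 3

[1] R0 /= 4  ⇒  (1, 5, 5, 6)
     R1 -= 3·R0  ⇒  (0, 0, 3, 6)
     R2 -= 5·R0  ⇒  (0, 5, 4, 0)
     R3 -= 5·R0  ⇒  (0, 3, 5, 5)
[2] R1 <-> R2
[2] R1 /= 5  ⇒  (0, 1, 5, 0)
     R0 -= 5·R1  ⇒  (1, 0, 1, 6)
     R3 -= 3·R1  ⇒  (0, 0, 4, 5)
[3] R2 /= 3  ⇒  (0, 0, 1, 2)
     R0 -= 1·R2  ⇒  (1, 0, 0, 4)
     R1 -= 5·R2  ⇒  (0, 1, 0, 4)
     R3 -= 4·R2  ⇒  (0, 0, 0, 4)
[4] R3 /= 4  ⇒  (0, 0, 0, 1)
     R0 -= 4·R3  ⇒  (1, 0, 0, 0)
     R1 -= 4·R3  ⇒  (0, 1, 0, 0)
     R2 -= 2·R3  ⇒  (0, 0, 1, 0)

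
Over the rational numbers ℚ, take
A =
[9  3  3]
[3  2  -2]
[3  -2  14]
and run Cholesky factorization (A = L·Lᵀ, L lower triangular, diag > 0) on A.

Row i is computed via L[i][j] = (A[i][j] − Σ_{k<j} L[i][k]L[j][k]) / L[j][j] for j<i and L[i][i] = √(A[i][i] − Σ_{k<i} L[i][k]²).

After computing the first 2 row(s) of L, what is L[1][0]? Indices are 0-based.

Step 1: L[0][0] = √(9) = 3.
  L[1][0] = (3) / L[0][0] = 1.
Step 2: L[1][1] = √(1) = 1.

L[1][0] = 1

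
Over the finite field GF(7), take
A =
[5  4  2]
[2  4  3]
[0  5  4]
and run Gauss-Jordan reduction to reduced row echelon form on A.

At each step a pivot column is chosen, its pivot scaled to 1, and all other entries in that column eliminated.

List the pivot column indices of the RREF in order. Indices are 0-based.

pivot(0,0)=5: scale R0 → (1, 5, 6)
  clear (1,0): R1 −= (2)R0 → (0, 1, 5)
pivot(1,1)=1: scale R1 → (0, 1, 5)
  clear (0,1): R0 −= (5)R1 → (1, 0, 2)
  clear (2,1): R2 −= (5)R1 → (0, 0, 0)
col 2: no nonzero at/below row 2; advance.

pivot columns: 0, 1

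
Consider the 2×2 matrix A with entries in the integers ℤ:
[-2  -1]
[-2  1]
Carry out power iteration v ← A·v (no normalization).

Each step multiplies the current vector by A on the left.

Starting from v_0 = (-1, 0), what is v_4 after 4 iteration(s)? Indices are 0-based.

v_4 = (-38, -18)

v_0 = (-1, 0).
v_1 = A·v_0 = (2, 2).
v_2 = A·v_1 = (-6, -2).
v_3 = A·v_2 = (14, 10).
v_4 = A·v_3 = (-38, -18).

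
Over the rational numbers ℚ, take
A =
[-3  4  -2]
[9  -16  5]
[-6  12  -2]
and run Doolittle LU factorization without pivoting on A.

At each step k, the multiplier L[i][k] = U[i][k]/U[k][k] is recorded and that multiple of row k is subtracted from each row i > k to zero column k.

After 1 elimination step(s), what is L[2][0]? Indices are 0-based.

[col 0] pivot -3
  R1 -= -3*R0 → (0, -4, -1)  (L[1][0] := -3)
  R2 -= 2*R0 → (0, 4, 2)  (L[2][0] := 2)

L[2][0] = 2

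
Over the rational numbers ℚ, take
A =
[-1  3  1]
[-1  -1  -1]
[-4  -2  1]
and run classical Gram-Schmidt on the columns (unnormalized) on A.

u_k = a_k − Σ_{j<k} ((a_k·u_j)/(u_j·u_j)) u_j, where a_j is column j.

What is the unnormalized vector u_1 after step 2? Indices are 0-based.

Step 1: u_0 = a_0 = (-1, -1, -4).
Step 2: u_1 = a_1 − (1/3)·u_0 = (10/3, -2/3, -2/3).

u_1 = (10/3, -2/3, -2/3)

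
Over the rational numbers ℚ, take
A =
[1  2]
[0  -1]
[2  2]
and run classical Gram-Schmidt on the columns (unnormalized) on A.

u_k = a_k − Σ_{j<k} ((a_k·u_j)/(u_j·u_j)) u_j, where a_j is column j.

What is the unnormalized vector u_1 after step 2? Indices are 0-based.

Step 1: u_0 = a_0 = (1, 0, 2).
Step 2: u_1 = a_1 − (6/5)·u_0 = (4/5, -1, -2/5).

u_1 = (4/5, -1, -2/5)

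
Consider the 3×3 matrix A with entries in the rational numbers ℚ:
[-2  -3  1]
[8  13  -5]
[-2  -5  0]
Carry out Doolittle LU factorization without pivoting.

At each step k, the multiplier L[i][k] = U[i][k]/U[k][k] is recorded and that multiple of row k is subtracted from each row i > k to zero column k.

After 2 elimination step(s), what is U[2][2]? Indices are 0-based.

U[2][2] = -3

[col 0] pivot -2
  R1 -= -4*R0 → (0, 1, -1)  (L[1][0] := -4)
  R2 -= 1*R0 → (0, -2, -1)  (L[2][0] := 1)
[col 1] pivot 1
  R2 -= -2*R1 → (0, 0, -3)  (L[2][1] := -2)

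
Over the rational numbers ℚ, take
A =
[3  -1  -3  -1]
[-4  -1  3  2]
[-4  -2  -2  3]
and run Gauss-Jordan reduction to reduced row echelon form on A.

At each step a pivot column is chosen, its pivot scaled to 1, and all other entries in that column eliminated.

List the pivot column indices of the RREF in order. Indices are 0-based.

pivot columns: 0, 1, 2

[1] R0 /= 3  ⇒  (1, -1/3, -1, -1/3)
     R1 -= -4·R0  ⇒  (0, -7/3, -1, 2/3)
     R2 -= -4·R0  ⇒  (0, -10/3, -6, 5/3)
[2] R1 /= -7/3  ⇒  (0, 1, 3/7, -2/7)
     R0 -= -1/3·R1  ⇒  (1, 0, -6/7, -3/7)
     R2 -= -10/3·R1  ⇒  (0, 0, -32/7, 5/7)
[3] R2 /= -32/7  ⇒  (0, 0, 1, -5/32)
     R0 -= -6/7·R2  ⇒  (1, 0, 0, -9/16)
     R1 -= 3/7·R2  ⇒  (0, 1, 0, -7/32)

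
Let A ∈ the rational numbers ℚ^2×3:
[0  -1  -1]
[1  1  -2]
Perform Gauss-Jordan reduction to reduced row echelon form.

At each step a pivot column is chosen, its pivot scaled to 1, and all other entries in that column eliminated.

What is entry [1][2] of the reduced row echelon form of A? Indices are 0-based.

pivot(0,0): swap R0↔R1
pivot(0,0)=1: scale R0 → (1, 1, -2)
pivot(1,1)=-1: scale R1 → (0, 1, 1)
  clear (0,1): R0 −= (1)R1 → (1, 0, -3)

M[1][2] = 1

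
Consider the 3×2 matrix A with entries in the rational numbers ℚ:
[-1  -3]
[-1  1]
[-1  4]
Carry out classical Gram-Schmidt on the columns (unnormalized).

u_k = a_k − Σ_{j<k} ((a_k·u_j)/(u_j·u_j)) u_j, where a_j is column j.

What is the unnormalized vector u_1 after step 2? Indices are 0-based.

u_1 = (-11/3, 1/3, 10/3)

Step 1: u_0 = a_0 = (-1, -1, -1).
Step 2: u_1 = a_1 − (-2/3)·u_0 = (-11/3, 1/3, 10/3).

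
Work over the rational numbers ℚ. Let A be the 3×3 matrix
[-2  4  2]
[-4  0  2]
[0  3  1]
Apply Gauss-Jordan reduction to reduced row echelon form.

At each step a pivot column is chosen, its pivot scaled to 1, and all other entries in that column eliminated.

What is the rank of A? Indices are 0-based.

[1] R0 /= -2  ⇒  (1, -2, -1)
     R1 -= -4·R0  ⇒  (0, -8, -2)
[2] R1 /= -8  ⇒  (0, 1, 1/4)
     R0 -= -2·R1  ⇒  (1, 0, -1/2)
     R2 -= 3·R1  ⇒  (0, 0, 1/4)
[3] R2 /= 1/4  ⇒  (0, 0, 1)
     R0 -= -1/2·R2  ⇒  (1, 0, 0)
     R1 -= 1/4·R2  ⇒  (0, 1, 0)

rank = 3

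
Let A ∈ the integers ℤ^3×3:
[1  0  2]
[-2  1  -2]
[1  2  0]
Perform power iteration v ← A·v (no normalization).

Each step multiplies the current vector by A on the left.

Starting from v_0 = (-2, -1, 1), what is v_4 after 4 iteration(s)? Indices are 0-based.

v_0 = (-2, -1, 1).
v_1 = A·v_0 = (0, 1, -4).
v_2 = A·v_1 = (-8, 9, 2).
v_3 = A·v_2 = (-4, 21, 10).
v_4 = A·v_3 = (16, 9, 38).

v_4 = (16, 9, 38)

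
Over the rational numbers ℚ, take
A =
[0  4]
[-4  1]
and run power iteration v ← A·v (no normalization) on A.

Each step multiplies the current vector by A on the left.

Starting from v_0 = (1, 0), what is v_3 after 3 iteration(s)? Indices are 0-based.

v_3 = (-16, 60)

v_0 = (1, 0).
v_1 = A·v_0 = (0, -4).
v_2 = A·v_1 = (-16, -4).
v_3 = A·v_2 = (-16, 60).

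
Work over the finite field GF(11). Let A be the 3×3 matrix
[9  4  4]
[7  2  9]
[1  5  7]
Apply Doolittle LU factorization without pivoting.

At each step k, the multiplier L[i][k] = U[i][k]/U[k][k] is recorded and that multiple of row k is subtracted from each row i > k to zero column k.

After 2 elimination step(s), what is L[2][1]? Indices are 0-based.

Step 1: pivot at (0,0) is 9.
  row1 ← row1 − (2)·row0  ⇒  L[1][0]=2, U row1=(0, 5, 1)
  row2 ← row2 − (5)·row0  ⇒  L[2][0]=5, U row2=(0, 7, 9)
Step 2: pivot at (1,1) is 5.
  row2 ← row2 − (8)·row1  ⇒  L[2][1]=8, U row2=(0, 0, 1)

L[2][1] = 8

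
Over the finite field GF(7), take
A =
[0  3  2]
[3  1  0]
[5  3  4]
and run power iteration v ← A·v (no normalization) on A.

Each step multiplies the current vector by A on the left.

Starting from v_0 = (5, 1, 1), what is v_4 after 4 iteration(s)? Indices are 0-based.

v_4 = (4, 4, 3)

v_0 = (5, 1, 1).
v_1 = A·v_0 = (5, 2, 4).
v_2 = A·v_1 = (0, 3, 5).
v_3 = A·v_2 = (5, 3, 1).
v_4 = A·v_3 = (4, 4, 3).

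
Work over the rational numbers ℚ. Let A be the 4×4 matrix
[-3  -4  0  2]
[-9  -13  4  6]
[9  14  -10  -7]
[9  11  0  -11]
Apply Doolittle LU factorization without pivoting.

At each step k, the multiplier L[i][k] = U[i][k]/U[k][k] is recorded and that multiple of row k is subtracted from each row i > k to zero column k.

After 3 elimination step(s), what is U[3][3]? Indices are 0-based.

U[3][3] = -3

Step 1: pivot at (0,0) is -3.
  row1 ← row1 − (3)·row0  ⇒  L[1][0]=3, U row1=(0, -1, 4, 0)
  row2 ← row2 − (-3)·row0  ⇒  L[2][0]=-3, U row2=(0, 2, -10, -1)
  row3 ← row3 − (-3)·row0  ⇒  L[3][0]=-3, U row3=(0, -1, 0, -5)
Step 2: pivot at (1,1) is -1.
  row2 ← row2 − (-2)·row1  ⇒  L[2][1]=-2, U row2=(0, 0, -2, -1)
  row3 ← row3 − (1)·row1  ⇒  L[3][1]=1, U row3=(0, 0, -4, -5)
Step 3: pivot at (2,2) is -2.
  row3 ← row3 − (2)·row2  ⇒  L[3][2]=2, U row3=(0, 0, 0, -3)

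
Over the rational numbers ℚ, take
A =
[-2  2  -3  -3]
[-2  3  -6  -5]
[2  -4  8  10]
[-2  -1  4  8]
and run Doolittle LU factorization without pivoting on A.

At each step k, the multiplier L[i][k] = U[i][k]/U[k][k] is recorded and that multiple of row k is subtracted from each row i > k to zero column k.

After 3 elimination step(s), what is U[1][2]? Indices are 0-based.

U[1][2] = -3

k=0: U[0][0]=-2
  eliminate (1,0): mult=1, new row 1: (0, 1, -3, -2); set L[1][0]=1
  eliminate (2,0): mult=-1, new row 2: (0, -2, 5, 7); set L[2][0]=-1
  eliminate (3,0): mult=1, new row 3: (0, -3, 7, 11); set L[3][0]=1
k=1: U[1][1]=1
  eliminate (2,1): mult=-2, new row 2: (0, 0, -1, 3); set L[2][1]=-2
  eliminate (3,1): mult=-3, new row 3: (0, 0, -2, 5); set L[3][1]=-3
k=2: U[2][2]=-1
  eliminate (3,2): mult=2, new row 3: (0, 0, 0, -1); set L[3][2]=2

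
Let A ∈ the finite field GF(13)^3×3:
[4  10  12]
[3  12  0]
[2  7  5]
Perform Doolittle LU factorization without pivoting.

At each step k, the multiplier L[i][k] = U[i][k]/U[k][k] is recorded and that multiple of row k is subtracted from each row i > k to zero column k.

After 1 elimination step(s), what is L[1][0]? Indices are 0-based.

Step 1: pivot at (0,0) is 4.
  row1 ← row1 − (4)·row0  ⇒  L[1][0]=4, U row1=(0, 11, 4)
  row2 ← row2 − (7)·row0  ⇒  L[2][0]=7, U row2=(0, 2, 12)

L[1][0] = 4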